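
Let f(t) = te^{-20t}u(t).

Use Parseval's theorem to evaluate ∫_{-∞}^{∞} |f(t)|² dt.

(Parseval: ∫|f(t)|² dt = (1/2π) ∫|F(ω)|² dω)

∫|f(t)|² dt = \frac{1}{32000}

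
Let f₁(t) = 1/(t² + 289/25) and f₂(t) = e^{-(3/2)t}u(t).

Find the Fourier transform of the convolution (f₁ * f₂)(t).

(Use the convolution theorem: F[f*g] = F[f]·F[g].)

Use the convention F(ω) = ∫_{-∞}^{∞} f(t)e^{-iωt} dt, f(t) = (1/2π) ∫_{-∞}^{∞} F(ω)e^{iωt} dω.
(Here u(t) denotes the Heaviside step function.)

F[f₁*f₂](ω) = \frac{10 \pi e^{- \frac{17 \left|{\omega}\right|}{5}}}{17 \left(2 i \omega + 3\right)}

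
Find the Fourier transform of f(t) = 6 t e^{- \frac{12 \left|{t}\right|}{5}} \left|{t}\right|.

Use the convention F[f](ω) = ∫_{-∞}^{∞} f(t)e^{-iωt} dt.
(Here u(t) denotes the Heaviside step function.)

F(ω) = \frac{15000 i \omega \left(25 \omega^{2} - 432\right)}{\left(25 \omega^{2} + 144\right)^{3}}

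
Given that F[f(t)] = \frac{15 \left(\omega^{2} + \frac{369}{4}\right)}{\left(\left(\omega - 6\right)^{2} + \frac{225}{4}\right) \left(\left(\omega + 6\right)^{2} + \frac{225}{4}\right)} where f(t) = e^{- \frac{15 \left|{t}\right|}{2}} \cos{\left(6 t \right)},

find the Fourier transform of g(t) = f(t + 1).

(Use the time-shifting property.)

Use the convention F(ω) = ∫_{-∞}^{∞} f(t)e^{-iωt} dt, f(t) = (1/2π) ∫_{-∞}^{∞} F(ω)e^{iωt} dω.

F[g](ω) = \frac{\left(240 \omega^{2} + 22140\right) e^{i \omega}}{16 \omega^{4} + 648 \omega^{2} + 136161}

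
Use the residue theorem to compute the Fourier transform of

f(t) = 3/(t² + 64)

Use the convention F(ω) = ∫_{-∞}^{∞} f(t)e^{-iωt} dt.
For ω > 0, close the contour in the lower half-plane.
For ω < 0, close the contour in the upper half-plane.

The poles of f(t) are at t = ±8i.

Let g(z) = f(z)e^{-iωz}; for large |z| the factor e^{-iωz} decays in the lower half-plane when ω > 0 and in the upper half-plane when ω < 0.

Case ω > 0 (lower half-plane, clockwise contour ⇒ F(ω) = -2πi·ΣRes):
  Res_{z = - 8 i} g(z) = \frac{3 i e^{- 8 \omega}}{16}
  F(ω) = -2πi·ΣRes = \frac{3 \pi e^{- 8 \omega}}{8}

Case ω < 0 (upper half-plane, counterclockwise contour ⇒ F(ω) = +2πi·ΣRes):
  Res_{z = 8 i} g(z) = - \frac{3 i e^{8 \omega}}{16}
  F(ω) = 2πi·ΣRes = \frac{3 \pi e^{8 \omega}}{8}

Both cases combine into a single formula in |ω|:

F(ω) = \frac{3 \pi e^{- 8 \left|{\omega}\right|}}{8}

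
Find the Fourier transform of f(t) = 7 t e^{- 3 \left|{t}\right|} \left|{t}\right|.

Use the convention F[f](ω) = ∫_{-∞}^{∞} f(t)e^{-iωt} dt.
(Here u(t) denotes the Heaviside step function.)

F(ω) = \frac{28 i \omega \left(\omega^{2} - 27\right)}{\left(\omega^{2} + 9\right)^{3}}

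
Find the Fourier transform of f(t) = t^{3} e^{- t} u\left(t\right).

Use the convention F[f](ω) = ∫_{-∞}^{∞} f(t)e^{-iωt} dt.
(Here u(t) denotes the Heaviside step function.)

F(ω) = \frac{6}{\left(i \omega + 1\right)^{4}}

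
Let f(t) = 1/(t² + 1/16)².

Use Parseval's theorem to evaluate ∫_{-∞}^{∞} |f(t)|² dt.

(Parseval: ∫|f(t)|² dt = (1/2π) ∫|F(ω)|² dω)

∫|f(t)|² dt = 5120 \pi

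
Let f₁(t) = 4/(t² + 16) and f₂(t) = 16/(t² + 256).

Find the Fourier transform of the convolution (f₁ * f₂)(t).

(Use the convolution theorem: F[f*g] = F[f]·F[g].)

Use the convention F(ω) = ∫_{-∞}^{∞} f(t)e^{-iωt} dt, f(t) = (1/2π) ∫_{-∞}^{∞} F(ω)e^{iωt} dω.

F[f₁*f₂](ω) = \pi^{2} e^{- 20 \left|{\omega}\right|}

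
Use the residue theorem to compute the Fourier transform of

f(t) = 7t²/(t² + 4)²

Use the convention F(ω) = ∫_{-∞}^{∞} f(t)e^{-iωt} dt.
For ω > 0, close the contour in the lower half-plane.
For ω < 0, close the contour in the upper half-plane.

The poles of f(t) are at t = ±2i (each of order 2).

Let g(z) = f(z)e^{-iωz}; for large |z| the factor e^{-iωz} decays in the lower half-plane when ω > 0 and in the upper half-plane when ω < 0.

Case ω > 0 (lower half-plane, clockwise contour ⇒ F(ω) = -2πi·ΣRes):
  Res_{z = - 2 i} g(z) = \frac{7 i \left(1 - 2 \omega\right) e^{- 2 \omega}}{8} (pole of order 2)
  F(ω) = -2πi·ΣRes = \frac{7 \pi \left(1 - 2 \omega\right) e^{- 2 \omega}}{4}

Case ω < 0 (upper half-plane, counterclockwise contour ⇒ F(ω) = +2πi·ΣRes):
  Res_{z = 2 i} g(z) = \frac{7 i \left(- 2 \omega - 1\right) e^{2 \omega}}{8} (pole of order 2)
  F(ω) = 2πi·ΣRes = \frac{7 \pi \left(2 \omega + 1\right) e^{2 \omega}}{4}

Both cases combine into a single formula in |ω|:

F(ω) = \frac{7 \pi \left(1 - 2 \left|{\omega}\right|\right) e^{- 2 \left|{\omega}\right|}}{4}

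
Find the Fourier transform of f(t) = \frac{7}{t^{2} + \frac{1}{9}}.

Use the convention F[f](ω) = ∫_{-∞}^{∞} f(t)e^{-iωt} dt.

F(ω) = 21 \pi e^{- \frac{\left|{\omega}\right|}{3}}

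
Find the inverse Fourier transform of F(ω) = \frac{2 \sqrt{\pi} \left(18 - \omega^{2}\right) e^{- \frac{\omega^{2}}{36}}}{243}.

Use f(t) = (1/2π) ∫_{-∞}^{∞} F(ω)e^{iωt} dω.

f(t) = 8 t^{2} e^{- 9 t^{2}}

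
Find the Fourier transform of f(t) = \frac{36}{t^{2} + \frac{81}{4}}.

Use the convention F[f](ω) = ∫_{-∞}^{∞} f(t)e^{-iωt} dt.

F(ω) = 8 \pi e^{- \frac{9 \left|{\omega}\right|}{2}}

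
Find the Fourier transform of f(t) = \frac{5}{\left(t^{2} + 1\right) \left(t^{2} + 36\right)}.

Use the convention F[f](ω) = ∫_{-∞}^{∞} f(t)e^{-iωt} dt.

F(ω) = \frac{\pi e^{- \left|{\omega}\right|}}{7} - \frac{\pi e^{- 6 \left|{\omega}\right|}}{42}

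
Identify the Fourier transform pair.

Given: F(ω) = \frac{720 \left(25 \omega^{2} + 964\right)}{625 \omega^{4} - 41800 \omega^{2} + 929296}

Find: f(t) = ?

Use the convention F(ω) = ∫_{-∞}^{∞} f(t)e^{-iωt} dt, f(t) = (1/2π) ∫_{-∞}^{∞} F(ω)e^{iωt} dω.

f(t) = 9 e^{- \frac{8 \left|{t}\right|}{5}} \cos{\left(6 t \right)}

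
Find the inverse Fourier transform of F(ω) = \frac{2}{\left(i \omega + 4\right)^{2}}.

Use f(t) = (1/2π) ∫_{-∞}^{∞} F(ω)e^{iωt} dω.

f(t) = 2 t e^{- 4 t} u\left(t\right)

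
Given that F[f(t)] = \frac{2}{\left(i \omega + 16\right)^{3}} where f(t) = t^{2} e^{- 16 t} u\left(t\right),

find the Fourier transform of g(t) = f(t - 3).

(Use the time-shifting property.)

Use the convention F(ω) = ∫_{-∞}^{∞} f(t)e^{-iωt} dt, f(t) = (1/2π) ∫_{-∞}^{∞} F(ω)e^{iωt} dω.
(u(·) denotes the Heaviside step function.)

F[g](ω) = \frac{2 e^{- 3 i \omega}}{\left(i \omega + 16\right)^{3}}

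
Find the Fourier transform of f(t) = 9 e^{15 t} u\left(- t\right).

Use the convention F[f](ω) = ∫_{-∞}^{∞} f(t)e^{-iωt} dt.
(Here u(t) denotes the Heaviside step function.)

F(ω) = - \frac{9}{i \omega - 15}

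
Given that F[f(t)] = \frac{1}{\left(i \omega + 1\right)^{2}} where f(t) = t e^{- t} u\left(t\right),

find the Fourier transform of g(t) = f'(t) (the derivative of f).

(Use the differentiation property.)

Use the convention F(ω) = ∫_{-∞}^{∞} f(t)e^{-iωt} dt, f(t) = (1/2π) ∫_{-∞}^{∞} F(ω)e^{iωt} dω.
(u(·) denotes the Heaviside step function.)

F[g](ω) = \frac{i \omega}{\left(i \omega + 1\right)^{2}}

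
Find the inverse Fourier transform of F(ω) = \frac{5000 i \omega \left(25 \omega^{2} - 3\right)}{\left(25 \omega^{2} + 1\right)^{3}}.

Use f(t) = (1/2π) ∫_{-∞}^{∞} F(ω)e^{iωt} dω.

f(t) = 2 t e^{- \frac{\left|{t}\right|}{5}} \left|{t}\right|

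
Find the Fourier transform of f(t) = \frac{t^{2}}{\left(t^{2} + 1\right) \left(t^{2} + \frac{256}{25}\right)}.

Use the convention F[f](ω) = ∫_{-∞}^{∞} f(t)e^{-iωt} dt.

F(ω) = - \frac{25 \pi e^{- \left|{\omega}\right|}}{231} + \frac{80 \pi e^{- \frac{16 \left|{\omega}\right|}{5}}}{231}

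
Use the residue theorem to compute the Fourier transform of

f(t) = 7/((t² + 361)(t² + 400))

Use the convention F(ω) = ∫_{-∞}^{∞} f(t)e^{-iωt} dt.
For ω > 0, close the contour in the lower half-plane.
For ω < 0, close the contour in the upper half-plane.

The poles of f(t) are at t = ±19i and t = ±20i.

Let g(z) = f(z)e^{-iωz}; for large |z| the factor e^{-iωz} decays in the lower half-plane when ω > 0 and in the upper half-plane when ω < 0.

Case ω > 0 (lower half-plane, clockwise contour ⇒ F(ω) = -2πi·ΣRes):
  Res_{z = - 19 i} g(z) = \frac{7 i e^{- 19 \omega}}{1482}
  Res_{z = - 20 i} g(z) = - \frac{7 i e^{- 20 \omega}}{1560}
  F(ω) = -2πi·ΣRes = \frac{7 \pi \left(20 e^{\omega} - 19\right) e^{- 20 \omega}}{14820}

Case ω < 0 (upper half-plane, counterclockwise contour ⇒ F(ω) = +2πi·ΣRes):
  Res_{z = 19 i} g(z) = - \frac{7 i e^{19 \omega}}{1482}
  Res_{z = 20 i} g(z) = \frac{7 i e^{20 \omega}}{1560}
  F(ω) = 2πi·ΣRes = \frac{7 \pi \left(20 - 19 e^{\omega}\right) e^{19 \omega}}{14820}

Both cases combine into a single formula in |ω|:

F(ω) = \frac{7 \pi \left(20 e^{\left|{\omega}\right|} - 19\right) e^{- 20 \left|{\omega}\right|}}{14820}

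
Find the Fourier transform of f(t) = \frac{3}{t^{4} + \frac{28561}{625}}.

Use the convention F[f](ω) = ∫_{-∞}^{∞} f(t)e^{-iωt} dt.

F(ω) = \frac{375 \pi e^{- \frac{13 \sqrt{2} \left|{\omega}\right|}{10}} \sin{\left(\frac{13 \sqrt{2} \left|{\omega}\right|}{10} + \frac{\pi}{4} \right)}}{2197}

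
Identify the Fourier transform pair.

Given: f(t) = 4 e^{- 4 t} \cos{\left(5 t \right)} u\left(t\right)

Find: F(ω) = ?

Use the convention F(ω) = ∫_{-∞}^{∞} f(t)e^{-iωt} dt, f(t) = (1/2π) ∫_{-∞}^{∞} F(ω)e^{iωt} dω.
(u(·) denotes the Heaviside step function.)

F(ω) = \frac{4 \left(i \omega + 4\right)}{\left(i \omega + 4\right)^{2} + 25}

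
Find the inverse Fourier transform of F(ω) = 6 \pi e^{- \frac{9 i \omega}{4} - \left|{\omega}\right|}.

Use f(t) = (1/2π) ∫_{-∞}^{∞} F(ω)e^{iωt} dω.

f(t) = \frac{6}{\left(t - \frac{9}{4}\right)^{2} + 1}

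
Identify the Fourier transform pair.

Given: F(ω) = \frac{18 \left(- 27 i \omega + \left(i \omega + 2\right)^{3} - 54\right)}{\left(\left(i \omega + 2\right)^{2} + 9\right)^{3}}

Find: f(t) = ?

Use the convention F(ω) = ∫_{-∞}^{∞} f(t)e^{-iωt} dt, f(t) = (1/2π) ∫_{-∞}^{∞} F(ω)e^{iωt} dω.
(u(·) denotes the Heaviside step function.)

f(t) = 9 t^{2} e^{- 2 t} \cos{\left(3 t \right)} u\left(t\right)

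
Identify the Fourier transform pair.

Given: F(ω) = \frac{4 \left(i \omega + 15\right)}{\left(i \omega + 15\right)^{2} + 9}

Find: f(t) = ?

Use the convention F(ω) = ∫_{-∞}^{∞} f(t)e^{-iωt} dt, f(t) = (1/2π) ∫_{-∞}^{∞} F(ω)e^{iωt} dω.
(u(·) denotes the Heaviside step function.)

f(t) = 4 e^{- 15 t} \cos{\left(3 t \right)} u\left(t\right)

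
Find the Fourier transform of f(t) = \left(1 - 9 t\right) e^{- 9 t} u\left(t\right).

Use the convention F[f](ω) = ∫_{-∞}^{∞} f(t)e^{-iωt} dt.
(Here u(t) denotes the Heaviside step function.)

F(ω) = \frac{i \omega}{- \omega^{2} + 18 i \omega + 81}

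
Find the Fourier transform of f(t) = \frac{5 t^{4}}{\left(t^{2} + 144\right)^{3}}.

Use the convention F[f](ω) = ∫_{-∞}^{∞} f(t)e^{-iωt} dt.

F(ω) = \frac{5 \pi \left(48 \omega^{2} - 20 \left|{\omega}\right| + 1\right) e^{- 12 \left|{\omega}\right|}}{32}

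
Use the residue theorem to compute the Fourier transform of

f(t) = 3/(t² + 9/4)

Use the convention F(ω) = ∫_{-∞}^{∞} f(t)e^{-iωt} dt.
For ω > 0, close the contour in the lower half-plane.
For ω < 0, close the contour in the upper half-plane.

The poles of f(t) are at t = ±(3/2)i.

Let g(z) = f(z)e^{-iωz}; for large |z| the factor e^{-iωz} decays in the lower half-plane when ω > 0 and in the upper half-plane when ω < 0.

Case ω > 0 (lower half-plane, clockwise contour ⇒ F(ω) = -2πi·ΣRes):
  Res_{z = - \frac{3 i}{2}} g(z) = i e^{- \frac{3 \omega}{2}}
  F(ω) = -2πi·ΣRes = 2 \pi e^{- \frac{3 \omega}{2}}

Case ω < 0 (upper half-plane, counterclockwise contour ⇒ F(ω) = +2πi·ΣRes):
  Res_{z = \frac{3 i}{2}} g(z) = - i e^{\frac{3 \omega}{2}}
  F(ω) = 2πi·ΣRes = 2 \pi e^{\frac{3 \omega}{2}}

Both cases combine into a single formula in |ω|:

F(ω) = 2 \pi e^{- \frac{3 \left|{\omega}\right|}{2}}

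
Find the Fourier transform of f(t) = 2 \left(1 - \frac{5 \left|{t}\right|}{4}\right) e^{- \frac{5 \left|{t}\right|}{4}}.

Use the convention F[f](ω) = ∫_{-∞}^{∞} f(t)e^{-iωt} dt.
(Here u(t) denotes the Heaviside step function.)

F(ω) = \frac{2560 \omega^{2}}{\left(16 \omega^{2} + 25\right)^{2}}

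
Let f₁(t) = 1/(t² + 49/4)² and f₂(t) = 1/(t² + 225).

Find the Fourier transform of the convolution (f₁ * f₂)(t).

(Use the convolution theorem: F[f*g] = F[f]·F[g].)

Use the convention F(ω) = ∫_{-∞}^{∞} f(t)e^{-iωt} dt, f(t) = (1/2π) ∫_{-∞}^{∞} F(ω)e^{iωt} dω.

F[f₁*f₂](ω) = \frac{2 \pi^{2} \left(7 \left|{\omega}\right| + 2\right) e^{- \frac{37 \left|{\omega}\right|}{2}}}{5145}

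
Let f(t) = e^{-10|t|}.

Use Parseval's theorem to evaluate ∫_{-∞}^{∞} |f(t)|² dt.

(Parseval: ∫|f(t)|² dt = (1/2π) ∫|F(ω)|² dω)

∫|f(t)|² dt = \frac{1}{10}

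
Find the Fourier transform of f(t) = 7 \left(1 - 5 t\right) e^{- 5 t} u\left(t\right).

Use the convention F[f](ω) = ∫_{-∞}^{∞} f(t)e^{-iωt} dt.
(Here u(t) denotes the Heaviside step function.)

F(ω) = \frac{7 i \omega}{- \omega^{2} + 10 i \omega + 25}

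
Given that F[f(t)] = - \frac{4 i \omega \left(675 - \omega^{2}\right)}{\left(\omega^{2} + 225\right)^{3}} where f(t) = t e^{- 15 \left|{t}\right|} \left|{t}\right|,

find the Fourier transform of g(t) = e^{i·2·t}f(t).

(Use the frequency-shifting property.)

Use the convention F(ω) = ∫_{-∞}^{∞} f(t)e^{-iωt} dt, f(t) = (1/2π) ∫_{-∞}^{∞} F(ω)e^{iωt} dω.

F[g](ω) = \frac{4 i \left(\omega - 2\right) \left(\left(\omega - 2\right)^{2} - 675\right)}{\left(\left(\omega - 2\right)^{2} + 225\right)^{3}}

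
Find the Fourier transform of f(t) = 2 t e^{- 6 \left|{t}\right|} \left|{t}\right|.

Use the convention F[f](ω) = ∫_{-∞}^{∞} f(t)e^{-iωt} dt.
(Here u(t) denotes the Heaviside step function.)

F(ω) = \frac{8 i \omega \left(\omega^{2} - 108\right)}{\left(\omega^{2} + 36\right)^{3}}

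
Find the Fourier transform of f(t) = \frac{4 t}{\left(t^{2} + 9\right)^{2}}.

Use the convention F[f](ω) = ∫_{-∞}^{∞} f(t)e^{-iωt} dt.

F(ω) = - \frac{2 i \pi \omega e^{- 3 \left|{\omega}\right|}}{3}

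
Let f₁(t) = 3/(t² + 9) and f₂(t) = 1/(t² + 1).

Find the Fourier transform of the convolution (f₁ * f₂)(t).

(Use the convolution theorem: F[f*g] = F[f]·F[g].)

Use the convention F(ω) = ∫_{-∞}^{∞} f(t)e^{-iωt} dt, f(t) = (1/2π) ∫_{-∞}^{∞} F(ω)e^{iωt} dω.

F[f₁*f₂](ω) = \pi^{2} e^{- 4 \left|{\omega}\right|}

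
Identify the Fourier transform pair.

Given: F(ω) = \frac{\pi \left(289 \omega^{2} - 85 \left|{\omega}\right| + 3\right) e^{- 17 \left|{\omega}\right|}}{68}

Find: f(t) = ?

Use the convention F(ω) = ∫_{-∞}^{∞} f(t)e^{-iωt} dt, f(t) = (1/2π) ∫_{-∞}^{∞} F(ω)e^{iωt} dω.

f(t) = \frac{2 t^{4}}{\left(t^{2} + 289\right)^{3}}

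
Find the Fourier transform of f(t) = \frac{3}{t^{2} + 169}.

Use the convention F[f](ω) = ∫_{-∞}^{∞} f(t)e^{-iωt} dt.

F(ω) = \frac{3 \pi e^{- 13 \left|{\omega}\right|}}{13}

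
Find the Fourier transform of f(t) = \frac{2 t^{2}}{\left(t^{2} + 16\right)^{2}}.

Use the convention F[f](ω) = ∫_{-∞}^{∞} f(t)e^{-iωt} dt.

F(ω) = \frac{\pi \left(1 - 4 \left|{\omega}\right|\right) e^{- 4 \left|{\omega}\right|}}{4}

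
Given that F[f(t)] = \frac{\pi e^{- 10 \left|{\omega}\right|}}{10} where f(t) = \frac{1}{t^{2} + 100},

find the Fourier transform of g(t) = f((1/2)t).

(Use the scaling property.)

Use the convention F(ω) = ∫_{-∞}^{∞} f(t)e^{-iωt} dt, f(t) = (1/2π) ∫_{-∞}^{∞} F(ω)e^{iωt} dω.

F[g](ω) = \frac{\pi e^{- 20 \left|{\omega}\right|}}{5}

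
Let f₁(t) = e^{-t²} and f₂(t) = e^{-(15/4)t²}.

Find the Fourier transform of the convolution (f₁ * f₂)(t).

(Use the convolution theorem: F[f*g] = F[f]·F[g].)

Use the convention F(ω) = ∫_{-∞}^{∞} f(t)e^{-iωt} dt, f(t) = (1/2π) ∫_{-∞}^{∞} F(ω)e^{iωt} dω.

F[f₁*f₂](ω) = \frac{2 \sqrt{15} \pi e^{- \frac{19 \omega^{2}}{60}}}{15}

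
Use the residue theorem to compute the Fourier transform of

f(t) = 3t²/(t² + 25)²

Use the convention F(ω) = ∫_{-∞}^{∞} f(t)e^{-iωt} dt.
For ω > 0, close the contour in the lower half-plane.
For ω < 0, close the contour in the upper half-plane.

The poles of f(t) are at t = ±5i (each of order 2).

Let g(z) = f(z)e^{-iωz}; for large |z| the factor e^{-iωz} decays in the lower half-plane when ω > 0 and in the upper half-plane when ω < 0.

Case ω > 0 (lower half-plane, clockwise contour ⇒ F(ω) = -2πi·ΣRes):
  Res_{z = - 5 i} g(z) = \frac{3 i \left(1 - 5 \omega\right) e^{- 5 \omega}}{20} (pole of order 2)
  F(ω) = -2πi·ΣRes = \frac{3 \pi \left(1 - 5 \omega\right) e^{- 5 \omega}}{10}

Case ω < 0 (upper half-plane, counterclockwise contour ⇒ F(ω) = +2πi·ΣRes):
  Res_{z = 5 i} g(z) = \frac{3 i \left(- 5 \omega - 1\right) e^{5 \omega}}{20} (pole of order 2)
  F(ω) = 2πi·ΣRes = \frac{3 \pi \left(5 \omega + 1\right) e^{5 \omega}}{10}

Both cases combine into a single formula in |ω|:

F(ω) = \frac{3 \pi \left(1 - 5 \left|{\omega}\right|\right) e^{- 5 \left|{\omega}\right|}}{10}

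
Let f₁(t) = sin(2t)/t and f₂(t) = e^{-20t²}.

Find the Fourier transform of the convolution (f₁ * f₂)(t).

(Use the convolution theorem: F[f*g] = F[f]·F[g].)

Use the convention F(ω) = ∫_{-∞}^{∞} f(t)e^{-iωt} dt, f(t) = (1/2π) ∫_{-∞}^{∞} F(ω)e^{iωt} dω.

F[f₁*f₂](ω) = \begin{cases} \frac{\sqrt{5} \pi^{\frac{3}{2}} e^{- \frac{\omega^{2}}{80}}}{10} & \text{for}\: \omega > -2 \wedge \omega < 2 \\0 & \text{otherwise} \end{cases}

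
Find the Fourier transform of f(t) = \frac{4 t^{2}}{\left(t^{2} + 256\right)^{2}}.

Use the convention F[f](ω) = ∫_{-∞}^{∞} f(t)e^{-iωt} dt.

F(ω) = \frac{\pi \left(1 - 16 \left|{\omega}\right|\right) e^{- 16 \left|{\omega}\right|}}{8}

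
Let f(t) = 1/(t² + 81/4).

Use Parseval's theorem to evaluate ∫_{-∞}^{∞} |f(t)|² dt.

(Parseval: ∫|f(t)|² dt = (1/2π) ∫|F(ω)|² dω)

∫|f(t)|² dt = \frac{4 \pi}{729}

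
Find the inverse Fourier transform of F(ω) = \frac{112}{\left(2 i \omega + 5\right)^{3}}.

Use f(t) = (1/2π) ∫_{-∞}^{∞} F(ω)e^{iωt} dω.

f(t) = 7 t^{2} e^{- \frac{5 t}{2}} u\left(t\right)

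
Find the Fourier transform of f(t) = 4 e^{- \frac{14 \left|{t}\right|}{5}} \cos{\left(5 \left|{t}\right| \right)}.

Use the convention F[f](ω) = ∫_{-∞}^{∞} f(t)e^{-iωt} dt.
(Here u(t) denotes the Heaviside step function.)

F(ω) = \frac{560 \left(25 \omega^{2} + 821\right)}{625 \omega^{4} - 21450 \omega^{2} + 674041}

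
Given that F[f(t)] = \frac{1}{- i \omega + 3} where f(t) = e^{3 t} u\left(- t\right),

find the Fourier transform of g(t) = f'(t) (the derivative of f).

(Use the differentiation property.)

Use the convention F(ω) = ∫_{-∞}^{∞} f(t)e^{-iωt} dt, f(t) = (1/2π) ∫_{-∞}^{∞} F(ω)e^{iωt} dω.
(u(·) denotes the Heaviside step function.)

F[g](ω) = - \frac{\omega}{\omega + 3 i}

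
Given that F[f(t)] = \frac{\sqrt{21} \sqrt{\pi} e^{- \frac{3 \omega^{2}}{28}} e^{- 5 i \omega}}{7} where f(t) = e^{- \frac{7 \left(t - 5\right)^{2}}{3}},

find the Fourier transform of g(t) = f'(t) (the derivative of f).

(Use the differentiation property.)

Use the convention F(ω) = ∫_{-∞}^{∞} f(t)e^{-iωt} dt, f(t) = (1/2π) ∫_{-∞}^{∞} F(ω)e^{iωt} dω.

F[g](ω) = \frac{\sqrt{21} i \sqrt{\pi} \omega e^{- \frac{\omega \left(3 \omega + 140 i\right)}{28}}}{7}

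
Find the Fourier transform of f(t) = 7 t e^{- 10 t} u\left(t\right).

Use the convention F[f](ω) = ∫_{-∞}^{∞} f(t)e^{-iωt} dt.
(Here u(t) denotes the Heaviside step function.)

F(ω) = \frac{7}{\left(i \omega + 10\right)^{2}}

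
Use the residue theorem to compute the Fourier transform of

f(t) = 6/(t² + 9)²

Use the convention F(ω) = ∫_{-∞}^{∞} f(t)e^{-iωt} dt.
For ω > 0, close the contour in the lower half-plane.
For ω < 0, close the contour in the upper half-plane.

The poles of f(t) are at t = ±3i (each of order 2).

Let g(z) = f(z)e^{-iωz}; for large |z| the factor e^{-iωz} decays in the lower half-plane when ω > 0 and in the upper half-plane when ω < 0.

Case ω > 0 (lower half-plane, clockwise contour ⇒ F(ω) = -2πi·ΣRes):
  Res_{z = - 3 i} g(z) = \frac{i \left(3 \omega + 1\right) e^{- 3 \omega}}{18} (pole of order 2)
  F(ω) = -2πi·ΣRes = \frac{\pi \left(3 \omega + 1\right) e^{- 3 \omega}}{9}

Case ω < 0 (upper half-plane, counterclockwise contour ⇒ F(ω) = +2πi·ΣRes):
  Res_{z = 3 i} g(z) = \frac{i \left(3 \omega - 1\right) e^{3 \omega}}{18} (pole of order 2)
  F(ω) = 2πi·ΣRes = \frac{\pi \left(1 - 3 \omega\right) e^{3 \omega}}{9}

Both cases combine into a single formula in |ω|:

F(ω) = \frac{\pi \left(3 \left|{\omega}\right| + 1\right) e^{- 3 \left|{\omega}\right|}}{9}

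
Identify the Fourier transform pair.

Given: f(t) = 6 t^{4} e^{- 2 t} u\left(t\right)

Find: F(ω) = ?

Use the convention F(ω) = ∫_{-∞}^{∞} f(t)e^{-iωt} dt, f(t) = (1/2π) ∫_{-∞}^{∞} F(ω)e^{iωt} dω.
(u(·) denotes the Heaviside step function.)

F(ω) = \frac{144}{\left(i \omega + 2\right)^{5}}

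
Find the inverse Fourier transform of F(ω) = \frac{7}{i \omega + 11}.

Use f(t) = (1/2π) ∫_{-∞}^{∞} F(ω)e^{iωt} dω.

f(t) = 7 e^{- 11 t} u\left(t\right)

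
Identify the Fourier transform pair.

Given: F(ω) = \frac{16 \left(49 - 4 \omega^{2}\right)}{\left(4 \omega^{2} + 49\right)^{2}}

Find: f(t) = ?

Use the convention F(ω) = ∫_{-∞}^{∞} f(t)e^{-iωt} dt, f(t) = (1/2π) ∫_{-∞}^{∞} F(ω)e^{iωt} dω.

f(t) = 2 e^{- \frac{7 \left|{t}\right|}{2}} \left|{t}\right|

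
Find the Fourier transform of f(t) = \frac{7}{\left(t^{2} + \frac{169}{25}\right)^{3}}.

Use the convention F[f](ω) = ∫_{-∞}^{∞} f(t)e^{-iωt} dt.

F(ω) = \frac{875 \pi \left(169 \omega^{2} + 195 \left|{\omega}\right| + 75\right) e^{- \frac{13 \left|{\omega}\right|}{5}}}{2970344}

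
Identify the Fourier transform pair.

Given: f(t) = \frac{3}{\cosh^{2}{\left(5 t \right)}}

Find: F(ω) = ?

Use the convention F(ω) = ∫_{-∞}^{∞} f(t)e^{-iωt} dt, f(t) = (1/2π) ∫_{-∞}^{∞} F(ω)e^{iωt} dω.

F(ω) = \frac{3 \pi \omega}{25 \sinh{\left(\frac{\pi \omega}{10} \right)}}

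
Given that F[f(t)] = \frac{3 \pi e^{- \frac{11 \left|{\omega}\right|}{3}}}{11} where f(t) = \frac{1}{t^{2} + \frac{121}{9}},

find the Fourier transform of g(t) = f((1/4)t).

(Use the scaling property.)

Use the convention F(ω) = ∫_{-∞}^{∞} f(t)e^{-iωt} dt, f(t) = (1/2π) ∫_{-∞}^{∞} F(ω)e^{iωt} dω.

F[g](ω) = \frac{12 \pi e^{- \frac{44 \left|{\omega}\right|}{3}}}{11}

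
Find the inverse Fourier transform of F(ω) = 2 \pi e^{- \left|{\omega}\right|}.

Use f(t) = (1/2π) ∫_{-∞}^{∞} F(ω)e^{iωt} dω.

f(t) = \frac{2}{t^{2} + 1}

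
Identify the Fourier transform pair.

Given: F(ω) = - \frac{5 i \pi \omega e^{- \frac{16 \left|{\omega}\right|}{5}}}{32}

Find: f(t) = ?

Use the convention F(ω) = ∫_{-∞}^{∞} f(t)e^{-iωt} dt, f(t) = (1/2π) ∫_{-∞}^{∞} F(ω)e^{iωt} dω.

f(t) = \frac{t}{\left(t^{2} + \frac{256}{25}\right)^{2}}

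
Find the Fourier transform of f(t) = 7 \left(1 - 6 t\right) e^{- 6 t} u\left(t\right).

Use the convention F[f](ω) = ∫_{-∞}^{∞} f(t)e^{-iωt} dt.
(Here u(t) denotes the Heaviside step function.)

F(ω) = \frac{7 i \omega}{- \omega^{2} + 12 i \omega + 36}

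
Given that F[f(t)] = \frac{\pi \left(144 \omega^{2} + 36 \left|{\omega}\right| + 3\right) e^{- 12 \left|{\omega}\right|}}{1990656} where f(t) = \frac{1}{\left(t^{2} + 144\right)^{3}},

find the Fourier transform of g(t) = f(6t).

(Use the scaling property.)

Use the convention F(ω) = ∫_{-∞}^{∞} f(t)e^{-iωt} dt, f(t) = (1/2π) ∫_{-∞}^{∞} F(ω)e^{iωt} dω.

F[g](ω) = \frac{\pi \left(4 \omega^{2} + 6 \left|{\omega}\right| + 3\right) e^{- 2 \left|{\omega}\right|}}{11943936}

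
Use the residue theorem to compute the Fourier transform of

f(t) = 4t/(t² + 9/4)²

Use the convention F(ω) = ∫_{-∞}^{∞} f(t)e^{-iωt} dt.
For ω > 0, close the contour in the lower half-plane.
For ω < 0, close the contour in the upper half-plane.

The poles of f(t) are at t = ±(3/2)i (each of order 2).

Let g(z) = f(z)e^{-iωz}; for large |z| the factor e^{-iωz} decays in the lower half-plane when ω > 0 and in the upper half-plane when ω < 0.

Case ω > 0 (lower half-plane, clockwise contour ⇒ F(ω) = -2πi·ΣRes):
  Res_{z = - \frac{3 i}{2}} g(z) = \frac{2 \omega e^{- \frac{3 \omega}{2}}}{3} (pole of order 2)
  F(ω) = -2πi·ΣRes = - \frac{4 i \pi \omega e^{- \frac{3 \omega}{2}}}{3}

Case ω < 0 (upper half-plane, counterclockwise contour ⇒ F(ω) = +2πi·ΣRes):
  Res_{z = \frac{3 i}{2}} g(z) = - \frac{2 \omega e^{\frac{3 \omega}{2}}}{3} (pole of order 2)
  F(ω) = 2πi·ΣRes = - \frac{4 i \pi \omega e^{\frac{3 \omega}{2}}}{3}

Both cases combine into a single formula in |ω|:

F(ω) = - \frac{4 i \pi \omega e^{- \frac{3 \left|{\omega}\right|}{2}}}{3}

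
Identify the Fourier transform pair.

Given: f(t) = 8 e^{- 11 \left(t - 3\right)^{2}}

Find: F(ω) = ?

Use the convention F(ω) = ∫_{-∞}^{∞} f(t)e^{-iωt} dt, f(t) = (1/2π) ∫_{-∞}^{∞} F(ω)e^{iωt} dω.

F(ω) = \frac{8 \sqrt{11} \sqrt{\pi} e^{- \frac{\omega \left(\omega + 132 i\right)}{44}}}{11}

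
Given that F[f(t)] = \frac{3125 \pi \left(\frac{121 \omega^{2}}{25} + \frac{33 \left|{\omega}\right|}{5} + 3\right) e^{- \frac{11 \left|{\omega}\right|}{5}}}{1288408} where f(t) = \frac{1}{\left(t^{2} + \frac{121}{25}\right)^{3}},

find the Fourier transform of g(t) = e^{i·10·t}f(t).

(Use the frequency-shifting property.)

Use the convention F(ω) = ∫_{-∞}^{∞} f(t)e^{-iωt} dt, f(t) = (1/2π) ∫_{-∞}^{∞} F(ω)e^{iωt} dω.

F[g](ω) = \frac{125 \pi \left(121 \left(\omega - 10\right)^{2} + 165 \left|{\omega - 10}\right| + 75\right) e^{- \frac{11 \left|{\omega - 10}\right|}{5}}}{1288408}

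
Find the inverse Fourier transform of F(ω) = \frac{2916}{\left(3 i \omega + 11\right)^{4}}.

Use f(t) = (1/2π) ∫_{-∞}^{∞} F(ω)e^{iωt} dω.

f(t) = 6 t^{3} e^{- \frac{11 t}{3}} u\left(t\right)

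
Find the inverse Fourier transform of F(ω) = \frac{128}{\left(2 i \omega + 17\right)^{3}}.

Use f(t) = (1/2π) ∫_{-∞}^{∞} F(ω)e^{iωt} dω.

f(t) = 8 t^{2} e^{- \frac{17 t}{2}} u\left(t\right)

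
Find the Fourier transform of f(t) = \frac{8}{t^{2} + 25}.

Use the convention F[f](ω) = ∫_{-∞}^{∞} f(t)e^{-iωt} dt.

F(ω) = \frac{8 \pi e^{- 5 \left|{\omega}\right|}}{5}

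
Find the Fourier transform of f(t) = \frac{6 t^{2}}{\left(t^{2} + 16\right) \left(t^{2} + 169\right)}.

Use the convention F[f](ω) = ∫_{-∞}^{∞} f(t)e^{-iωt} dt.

F(ω) = \frac{2 \pi \left(13 - 4 e^{9 \left|{\omega}\right|}\right) e^{- 13 \left|{\omega}\right|}}{51}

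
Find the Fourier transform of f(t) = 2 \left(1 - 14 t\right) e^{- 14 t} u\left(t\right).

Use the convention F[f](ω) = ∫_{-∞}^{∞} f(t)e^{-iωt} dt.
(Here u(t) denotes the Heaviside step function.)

F(ω) = \frac{2 i \omega}{- \omega^{2} + 28 i \omega + 196}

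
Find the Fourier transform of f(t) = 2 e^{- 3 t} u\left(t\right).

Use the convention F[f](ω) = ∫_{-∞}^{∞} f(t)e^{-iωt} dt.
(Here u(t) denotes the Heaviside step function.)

F(ω) = \frac{2}{i \omega + 3}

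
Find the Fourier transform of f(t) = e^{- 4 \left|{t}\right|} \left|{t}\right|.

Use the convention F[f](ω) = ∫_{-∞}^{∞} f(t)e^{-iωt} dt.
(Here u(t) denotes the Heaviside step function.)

F(ω) = \frac{2 \left(16 - \omega^{2}\right)}{\left(\omega^{2} + 16\right)^{2}}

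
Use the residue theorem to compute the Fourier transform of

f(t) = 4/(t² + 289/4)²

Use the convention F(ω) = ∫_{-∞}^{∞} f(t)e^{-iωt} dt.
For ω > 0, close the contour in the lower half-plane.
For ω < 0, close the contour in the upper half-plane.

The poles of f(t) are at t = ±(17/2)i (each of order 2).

Let g(z) = f(z)e^{-iωz}; for large |z| the factor e^{-iωz} decays in the lower half-plane when ω > 0 and in the upper half-plane when ω < 0.

Case ω > 0 (lower half-plane, clockwise contour ⇒ F(ω) = -2πi·ΣRes):
  Res_{z = - \frac{17 i}{2}} g(z) = \frac{4 i \left(17 \omega + 2\right) e^{- \frac{17 \omega}{2}}}{4913} (pole of order 2)
  F(ω) = -2πi·ΣRes = \frac{8 \pi \left(17 \omega + 2\right) e^{- \frac{17 \omega}{2}}}{4913}

Case ω < 0 (upper half-plane, counterclockwise contour ⇒ F(ω) = +2πi·ΣRes):
  Res_{z = \frac{17 i}{2}} g(z) = \frac{4 i \left(17 \omega - 2\right) e^{\frac{17 \omega}{2}}}{4913} (pole of order 2)
  F(ω) = 2πi·ΣRes = \frac{8 \pi \left(2 - 17 \omega\right) e^{\frac{17 \omega}{2}}}{4913}

Both cases combine into a single formula in |ω|:

F(ω) = \frac{8 \pi \left(17 \left|{\omega}\right| + 2\right) e^{- \frac{17 \left|{\omega}\right|}{2}}}{4913}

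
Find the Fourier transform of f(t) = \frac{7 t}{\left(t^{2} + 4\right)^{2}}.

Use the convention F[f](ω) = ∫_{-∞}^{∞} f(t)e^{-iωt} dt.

F(ω) = - \frac{7 i \pi \omega e^{- 2 \left|{\omega}\right|}}{4}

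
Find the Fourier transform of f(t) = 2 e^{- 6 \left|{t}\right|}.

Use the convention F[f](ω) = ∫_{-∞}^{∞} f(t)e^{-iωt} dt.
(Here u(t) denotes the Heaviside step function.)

F(ω) = \frac{24}{\omega^{2} + 36}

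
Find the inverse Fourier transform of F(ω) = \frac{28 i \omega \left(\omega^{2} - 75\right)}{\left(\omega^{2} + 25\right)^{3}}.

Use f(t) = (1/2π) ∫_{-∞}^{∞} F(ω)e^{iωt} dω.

f(t) = 7 t e^{- 5 \left|{t}\right|} \left|{t}\right|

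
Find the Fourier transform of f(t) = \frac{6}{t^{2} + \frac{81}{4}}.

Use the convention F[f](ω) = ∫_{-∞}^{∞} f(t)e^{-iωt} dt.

F(ω) = \frac{4 \pi e^{- \frac{9 \left|{\omega}\right|}{2}}}{3}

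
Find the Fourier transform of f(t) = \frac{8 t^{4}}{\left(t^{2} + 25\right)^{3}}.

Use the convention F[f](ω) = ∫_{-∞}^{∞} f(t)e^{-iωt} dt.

F(ω) = \frac{\pi \left(25 \omega^{2} - 25 \left|{\omega}\right| + 3\right) e^{- 5 \left|{\omega}\right|}}{5}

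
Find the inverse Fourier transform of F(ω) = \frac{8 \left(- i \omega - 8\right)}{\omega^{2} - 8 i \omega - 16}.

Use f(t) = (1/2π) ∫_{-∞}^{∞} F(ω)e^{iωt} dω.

f(t) = 8 \left(4 t + 1\right) e^{- 4 t} u\left(t\right)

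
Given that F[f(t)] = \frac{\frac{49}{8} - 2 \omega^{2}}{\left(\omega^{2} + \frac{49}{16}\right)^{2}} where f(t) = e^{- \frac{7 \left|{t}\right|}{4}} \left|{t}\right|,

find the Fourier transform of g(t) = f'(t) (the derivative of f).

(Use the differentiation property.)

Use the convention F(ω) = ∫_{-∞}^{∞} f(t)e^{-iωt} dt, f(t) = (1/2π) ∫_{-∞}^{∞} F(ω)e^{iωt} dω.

F[g](ω) = - \frac{32 i \omega \left(16 \omega^{2} - 49\right)}{\left(16 \omega^{2} + 49\right)^{2}}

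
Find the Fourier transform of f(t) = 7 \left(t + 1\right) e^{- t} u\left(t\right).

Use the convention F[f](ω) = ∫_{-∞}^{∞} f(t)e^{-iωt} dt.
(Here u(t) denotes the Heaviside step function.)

F(ω) = \frac{7 \left(- i \omega - 2\right)}{\omega^{2} - 2 i \omega - 1}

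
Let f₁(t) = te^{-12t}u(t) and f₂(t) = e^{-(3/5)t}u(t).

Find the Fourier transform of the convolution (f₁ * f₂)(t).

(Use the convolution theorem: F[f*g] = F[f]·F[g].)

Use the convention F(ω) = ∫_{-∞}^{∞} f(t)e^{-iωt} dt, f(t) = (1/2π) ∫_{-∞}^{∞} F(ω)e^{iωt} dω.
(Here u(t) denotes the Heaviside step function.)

F[f₁*f₂](ω) = \frac{5}{\left(i \omega + 12\right)^{2} \left(5 i \omega + 3\right)}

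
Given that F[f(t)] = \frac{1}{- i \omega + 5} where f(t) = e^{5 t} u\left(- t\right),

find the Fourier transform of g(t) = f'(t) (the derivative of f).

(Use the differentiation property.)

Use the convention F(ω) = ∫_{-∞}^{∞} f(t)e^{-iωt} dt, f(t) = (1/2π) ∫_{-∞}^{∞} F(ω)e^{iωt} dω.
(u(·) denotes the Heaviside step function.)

F[g](ω) = - \frac{\omega}{\omega + 5 i}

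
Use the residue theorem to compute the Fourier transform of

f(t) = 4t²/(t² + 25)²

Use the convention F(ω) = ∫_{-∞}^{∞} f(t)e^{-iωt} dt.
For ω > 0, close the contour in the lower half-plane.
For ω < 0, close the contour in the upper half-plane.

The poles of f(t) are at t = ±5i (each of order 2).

Let g(z) = f(z)e^{-iωz}; for large |z| the factor e^{-iωz} decays in the lower half-plane when ω > 0 and in the upper half-plane when ω < 0.

Case ω > 0 (lower half-plane, clockwise contour ⇒ F(ω) = -2πi·ΣRes):
  Res_{z = - 5 i} g(z) = i \left(\frac{1}{5} - \omega\right) e^{- 5 \omega} (pole of order 2)
  F(ω) = -2πi·ΣRes = \frac{2 \pi \left(1 - 5 \omega\right) e^{- 5 \omega}}{5}

Case ω < 0 (upper half-plane, counterclockwise contour ⇒ F(ω) = +2πi·ΣRes):
  Res_{z = 5 i} g(z) = i \left(- \omega - \frac{1}{5}\right) e^{5 \omega} (pole of order 2)
  F(ω) = 2πi·ΣRes = \frac{2 \pi \left(5 \omega + 1\right) e^{5 \omega}}{5}

Both cases combine into a single formula in |ω|:

F(ω) = \frac{2 \pi \left(1 - 5 \left|{\omega}\right|\right) e^{- 5 \left|{\omega}\right|}}{5}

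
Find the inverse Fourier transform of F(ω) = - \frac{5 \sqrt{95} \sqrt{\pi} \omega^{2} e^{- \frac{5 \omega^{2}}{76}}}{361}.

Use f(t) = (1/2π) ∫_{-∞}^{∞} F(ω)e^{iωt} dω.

f(t) = \left(\frac{76 t^{2}}{5} - 2\right) e^{- \frac{19 t^{2}}{5}}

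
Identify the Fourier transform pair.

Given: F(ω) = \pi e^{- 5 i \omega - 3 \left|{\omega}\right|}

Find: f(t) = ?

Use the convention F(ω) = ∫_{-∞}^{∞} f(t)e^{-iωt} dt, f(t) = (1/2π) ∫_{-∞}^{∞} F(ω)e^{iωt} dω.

f(t) = \frac{3}{\left(t - 5\right)^{2} + 9}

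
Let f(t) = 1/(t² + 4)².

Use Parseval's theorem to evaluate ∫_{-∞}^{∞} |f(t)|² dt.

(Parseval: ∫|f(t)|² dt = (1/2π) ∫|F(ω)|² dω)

∫|f(t)|² dt = \frac{5 \pi}{2048}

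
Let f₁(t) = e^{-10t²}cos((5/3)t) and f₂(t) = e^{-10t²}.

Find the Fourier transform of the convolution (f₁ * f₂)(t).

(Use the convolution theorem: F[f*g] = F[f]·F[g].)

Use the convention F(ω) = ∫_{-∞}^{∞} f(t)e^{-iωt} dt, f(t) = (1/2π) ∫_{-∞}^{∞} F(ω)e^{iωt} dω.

F[f₁*f₂](ω) = \frac{\pi \left(e^{\frac{\omega}{6}} + 1\right) e^{- \frac{\omega^{2}}{20} - \frac{\omega}{12} - \frac{5}{72}}}{20}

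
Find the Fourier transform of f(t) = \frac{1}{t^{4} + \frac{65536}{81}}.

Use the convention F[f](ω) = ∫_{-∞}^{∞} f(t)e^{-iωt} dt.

F(ω) = \frac{27 \pi e^{- \frac{8 \sqrt{2} \left|{\omega}\right|}{3}} \sin{\left(\frac{8 \sqrt{2} \left|{\omega}\right|}{3} + \frac{\pi}{4} \right)}}{4096}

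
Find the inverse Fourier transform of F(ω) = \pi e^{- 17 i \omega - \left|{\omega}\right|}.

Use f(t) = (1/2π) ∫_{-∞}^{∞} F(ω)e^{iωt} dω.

f(t) = \frac{1}{\left(t - 17\right)^{2} + 1}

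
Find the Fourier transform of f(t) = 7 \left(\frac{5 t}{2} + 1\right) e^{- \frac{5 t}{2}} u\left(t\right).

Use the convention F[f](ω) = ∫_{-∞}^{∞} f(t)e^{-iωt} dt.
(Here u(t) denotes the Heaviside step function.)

F(ω) = \frac{28 \left(- i \omega - 5\right)}{4 \omega^{2} - 20 i \omega - 25}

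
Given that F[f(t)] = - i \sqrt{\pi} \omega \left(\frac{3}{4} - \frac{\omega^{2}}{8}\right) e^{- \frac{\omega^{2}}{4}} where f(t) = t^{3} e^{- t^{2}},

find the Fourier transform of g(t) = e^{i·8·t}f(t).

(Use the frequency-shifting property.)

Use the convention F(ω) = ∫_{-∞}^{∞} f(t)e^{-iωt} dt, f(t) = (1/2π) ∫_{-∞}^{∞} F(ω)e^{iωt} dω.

F[g](ω) = \frac{i \sqrt{\pi} \left(\omega - 8\right) \left(\left(\omega - 8\right)^{2} - 6\right) e^{- \frac{\left(\omega - 8\right)^{2}}{4}}}{8}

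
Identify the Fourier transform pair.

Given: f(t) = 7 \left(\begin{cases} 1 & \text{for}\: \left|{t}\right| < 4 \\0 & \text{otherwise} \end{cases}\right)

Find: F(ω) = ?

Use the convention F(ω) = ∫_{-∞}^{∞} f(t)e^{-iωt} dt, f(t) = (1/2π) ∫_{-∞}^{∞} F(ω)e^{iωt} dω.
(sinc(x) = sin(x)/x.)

F(ω) = 56 \operatorname{sinc}{\left(4 \omega \right)}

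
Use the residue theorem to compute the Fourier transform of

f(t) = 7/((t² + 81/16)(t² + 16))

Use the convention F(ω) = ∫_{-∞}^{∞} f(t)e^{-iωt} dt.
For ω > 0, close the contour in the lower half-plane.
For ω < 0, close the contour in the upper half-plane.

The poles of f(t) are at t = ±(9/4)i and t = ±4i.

Let g(z) = f(z)e^{-iωz}; for large |z| the factor e^{-iωz} decays in the lower half-plane when ω > 0 and in the upper half-plane when ω < 0.

Case ω > 0 (lower half-plane, clockwise contour ⇒ F(ω) = -2πi·ΣRes):
  Res_{z = - \frac{9 i}{4}} g(z) = \frac{32 i e^{- \frac{9 \omega}{4}}}{225}
  Res_{z = - 4 i} g(z) = - \frac{2 i e^{- 4 \omega}}{25}
  F(ω) = -2πi·ΣRes = - \frac{4 \pi e^{- 4 \omega}}{25} + \frac{64 \pi e^{- \frac{9 \omega}{4}}}{225}

Case ω < 0 (upper half-plane, counterclockwise contour ⇒ F(ω) = +2πi·ΣRes):
  Res_{z = \frac{9 i}{4}} g(z) = - \frac{32 i e^{\frac{9 \omega}{4}}}{225}
  Res_{z = 4 i} g(z) = \frac{2 i e^{4 \omega}}{25}
  F(ω) = 2πi·ΣRes = \frac{4 \pi \left(16 e^{\frac{9 \omega}{4}} - 9 e^{4 \omega}\right)}{225}

Both cases combine into a single formula in |ω|:

F(ω) = - \frac{4 \pi e^{- 4 \left|{\omega}\right|}}{25} + \frac{64 \pi e^{- \frac{9 \left|{\omega}\right|}{4}}}{225}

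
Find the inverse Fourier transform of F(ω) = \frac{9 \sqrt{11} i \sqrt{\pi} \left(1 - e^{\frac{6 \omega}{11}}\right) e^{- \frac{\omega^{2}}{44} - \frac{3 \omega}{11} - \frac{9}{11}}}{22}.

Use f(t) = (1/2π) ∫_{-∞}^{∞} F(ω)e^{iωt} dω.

f(t) = 9 e^{- 11 t^{2}} \sin{\left(6 t \right)}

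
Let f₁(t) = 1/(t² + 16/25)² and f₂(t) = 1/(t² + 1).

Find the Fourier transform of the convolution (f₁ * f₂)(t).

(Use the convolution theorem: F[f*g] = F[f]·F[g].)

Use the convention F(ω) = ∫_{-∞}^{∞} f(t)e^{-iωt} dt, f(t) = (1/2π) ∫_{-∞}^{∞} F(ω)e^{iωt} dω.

F[f₁*f₂](ω) = \frac{25 \pi^{2} \left(4 \left|{\omega}\right| + 5\right) e^{- \frac{9 \left|{\omega}\right|}{5}}}{128}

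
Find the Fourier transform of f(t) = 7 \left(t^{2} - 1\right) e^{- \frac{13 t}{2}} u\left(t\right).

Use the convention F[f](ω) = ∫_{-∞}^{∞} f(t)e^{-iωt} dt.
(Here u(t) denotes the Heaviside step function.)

F(ω) = \frac{14 \left(16 i \omega - \left(2 i \omega + 13\right)^{3} + 104\right)}{\left(2 i \omega + 13\right)^{4}}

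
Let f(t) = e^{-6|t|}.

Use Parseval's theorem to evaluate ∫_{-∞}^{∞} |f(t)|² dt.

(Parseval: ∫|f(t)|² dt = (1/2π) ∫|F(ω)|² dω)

∫|f(t)|² dt = \frac{1}{6}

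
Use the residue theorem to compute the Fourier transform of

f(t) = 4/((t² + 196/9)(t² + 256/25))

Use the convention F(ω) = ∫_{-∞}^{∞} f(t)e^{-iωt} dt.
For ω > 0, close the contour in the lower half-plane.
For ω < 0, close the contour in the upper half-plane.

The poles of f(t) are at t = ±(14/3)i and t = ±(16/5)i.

Let g(z) = f(z)e^{-iωz}; for large |z| the factor e^{-iωz} decays in the lower half-plane when ω > 0 and in the upper half-plane when ω < 0.

Case ω > 0 (lower half-plane, clockwise contour ⇒ F(ω) = -2πi·ΣRes):
  Res_{z = - \frac{14 i}{3}} g(z) = - \frac{675 i e^{- \frac{14 \omega}{3}}}{18172}
  Res_{z = - \frac{16 i}{5}} g(z) = \frac{1125 i e^{- \frac{16 \omega}{5}}}{20768}
  F(ω) = -2πi·ΣRes = - \frac{675 \pi e^{- \frac{14 \omega}{3}}}{9086} + \frac{1125 \pi e^{- \frac{16 \omega}{5}}}{10384}

Case ω < 0 (upper half-plane, counterclockwise contour ⇒ F(ω) = +2πi·ΣRes):
  Res_{z = \frac{14 i}{3}} g(z) = \frac{675 i e^{\frac{14 \omega}{3}}}{18172}
  Res_{z = \frac{16 i}{5}} g(z) = - \frac{1125 i e^{\frac{16 \omega}{5}}}{20768}
  F(ω) = 2πi·ΣRes = \frac{225 \pi \left(35 e^{\frac{16 \omega}{5}} - 24 e^{\frac{14 \omega}{3}}\right)}{72688}

Both cases combine into a single formula in |ω|:

F(ω) = - \frac{675 \pi e^{- \frac{14 \left|{\omega}\right|}{3}}}{9086} + \frac{1125 \pi e^{- \frac{16 \left|{\omega}\right|}{5}}}{10384}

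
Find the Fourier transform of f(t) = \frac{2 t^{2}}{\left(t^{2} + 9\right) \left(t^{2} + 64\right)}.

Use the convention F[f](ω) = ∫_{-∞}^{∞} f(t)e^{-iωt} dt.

F(ω) = \frac{2 \pi \left(8 - 3 e^{5 \left|{\omega}\right|}\right) e^{- 8 \left|{\omega}\right|}}{55}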